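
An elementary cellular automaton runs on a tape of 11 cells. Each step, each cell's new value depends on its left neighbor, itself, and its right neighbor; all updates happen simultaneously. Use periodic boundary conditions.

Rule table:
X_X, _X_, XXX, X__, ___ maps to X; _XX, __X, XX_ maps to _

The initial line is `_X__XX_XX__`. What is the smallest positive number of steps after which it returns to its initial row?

11

_XX___X__XX
X__XX_XX___
XX___X__XX_
__XX_XX___X
X___X__XX_X
_XX_XX___X_
___X__XX_XX
XX_XX___X__
__X__XX_XX_
X_XX___X__X
_X__XX_XX__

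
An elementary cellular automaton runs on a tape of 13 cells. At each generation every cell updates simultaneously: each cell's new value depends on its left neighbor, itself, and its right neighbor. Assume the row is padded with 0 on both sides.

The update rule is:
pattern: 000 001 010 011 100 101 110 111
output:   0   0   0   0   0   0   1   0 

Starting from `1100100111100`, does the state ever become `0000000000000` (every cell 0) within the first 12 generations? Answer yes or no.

yes

generation 1: 0100000000100
generation 2: 0000000000000
all cells are 0 at generation 2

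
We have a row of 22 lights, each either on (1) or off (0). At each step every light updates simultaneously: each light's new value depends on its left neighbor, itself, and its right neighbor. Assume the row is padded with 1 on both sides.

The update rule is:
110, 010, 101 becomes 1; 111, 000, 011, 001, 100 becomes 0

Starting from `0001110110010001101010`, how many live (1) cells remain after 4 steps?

2

0000011010010000111111
0000001110010000000000
0000000010010000000000
0000000010010000000000
count of 1: 2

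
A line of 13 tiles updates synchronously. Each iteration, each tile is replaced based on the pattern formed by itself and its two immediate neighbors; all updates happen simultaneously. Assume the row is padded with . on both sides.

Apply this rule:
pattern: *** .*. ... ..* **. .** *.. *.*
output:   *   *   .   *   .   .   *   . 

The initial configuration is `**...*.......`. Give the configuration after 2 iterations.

..*.***......
.**..*.*.....

.**..*.*.....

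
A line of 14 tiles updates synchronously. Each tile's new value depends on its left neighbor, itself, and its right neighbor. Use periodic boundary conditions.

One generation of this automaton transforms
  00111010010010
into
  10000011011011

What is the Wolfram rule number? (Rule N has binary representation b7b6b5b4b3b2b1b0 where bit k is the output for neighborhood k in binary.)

21

position 3: 111 → 0  (bit 7 = 0)
position 4: 110 → 0  (bit 6 = 0)
position 5: 101 → 0  (bit 5 = 0)
position 7: 100 → 1  (bit 4 = 1)
position 2: 011 → 0  (bit 3 = 0)
position 6: 010 → 1  (bit 2 = 1)
position 1: 001 → 0  (bit 1 = 0)
position 0: 000 → 1  (bit 0 = 1)
bits b7..b0 = 00010101 = 21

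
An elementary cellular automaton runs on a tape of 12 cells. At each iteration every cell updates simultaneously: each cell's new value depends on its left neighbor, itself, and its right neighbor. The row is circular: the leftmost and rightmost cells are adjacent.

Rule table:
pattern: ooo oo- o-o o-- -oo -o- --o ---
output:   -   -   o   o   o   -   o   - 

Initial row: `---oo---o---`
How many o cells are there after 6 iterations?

iteration 1: --oo-o-o-o--
iteration 2: -oo-o-o-o-o-
iteration 3: oo-o-o-o-o-o
iteration 4: --o-o-o-o-oo
iteration 5: oo-o-o-o-oo-
iteration 6: o-o-o-o-oo-o
count of o: 7

7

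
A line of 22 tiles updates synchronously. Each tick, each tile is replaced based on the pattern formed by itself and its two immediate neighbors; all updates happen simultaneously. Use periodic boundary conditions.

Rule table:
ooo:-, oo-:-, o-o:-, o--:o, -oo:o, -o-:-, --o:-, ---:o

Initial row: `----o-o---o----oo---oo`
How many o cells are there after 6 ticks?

ooo----oo--ooo-o-oo-o-
o--ooo-o-o-o-----o----
-o-o--------oooo--ooo-
----ooooooo-o---o-o--o
ooo-o--------oo----o--
o----ooooooo-o-ooo--o-
count of o: 13

13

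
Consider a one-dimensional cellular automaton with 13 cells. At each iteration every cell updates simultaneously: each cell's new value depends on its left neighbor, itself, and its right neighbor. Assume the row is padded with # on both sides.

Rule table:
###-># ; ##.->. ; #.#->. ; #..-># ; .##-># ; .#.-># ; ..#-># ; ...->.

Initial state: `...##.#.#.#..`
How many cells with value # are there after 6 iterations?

8

iteration 1: #.##..#.#.###
iteration 2: ..#.###.#.###
iteration 3: ###.##..#.###
iteration 4: ##..#.###.###
iteration 5: #.###.##..###
iteration 6: ..##..#.#####
count of #: 8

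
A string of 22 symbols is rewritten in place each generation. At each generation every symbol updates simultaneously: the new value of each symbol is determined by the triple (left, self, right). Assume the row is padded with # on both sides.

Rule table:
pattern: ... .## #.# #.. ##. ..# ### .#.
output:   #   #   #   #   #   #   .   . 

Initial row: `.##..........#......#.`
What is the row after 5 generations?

#############.######..

#############.######.#
............###....###
#############.######..
............###....###  (repeats generation 2; period 2)
generation 5: #############.######..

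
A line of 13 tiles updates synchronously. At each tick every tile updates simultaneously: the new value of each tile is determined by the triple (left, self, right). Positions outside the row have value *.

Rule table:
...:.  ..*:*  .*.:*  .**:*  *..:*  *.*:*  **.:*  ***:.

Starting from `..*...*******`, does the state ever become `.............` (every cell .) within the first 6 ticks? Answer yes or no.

tick 1: ****.**......
tick 2: ...*****....*
tick 3: *.**...**..**
tick 4: *****.******.
tick 5: ....***....**
tick 6: *..**.**..**.
tick 6 is *..**.**..**., still not uniform .

no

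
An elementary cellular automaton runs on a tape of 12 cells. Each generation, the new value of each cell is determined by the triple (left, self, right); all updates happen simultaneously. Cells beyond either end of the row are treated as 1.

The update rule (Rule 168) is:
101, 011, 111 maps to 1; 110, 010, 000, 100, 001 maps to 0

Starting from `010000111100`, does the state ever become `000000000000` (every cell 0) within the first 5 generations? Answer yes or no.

yes

100000111000
000000110000
000000100000
000000000000
all cells are 0 at generation 4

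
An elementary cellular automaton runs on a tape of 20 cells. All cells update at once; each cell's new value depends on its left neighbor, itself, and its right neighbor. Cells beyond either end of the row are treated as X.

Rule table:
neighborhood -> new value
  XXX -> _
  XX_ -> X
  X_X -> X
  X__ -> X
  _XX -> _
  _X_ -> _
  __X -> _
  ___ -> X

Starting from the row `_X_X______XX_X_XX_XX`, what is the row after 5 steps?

step 1: X_X_XXXXX__XX_X_XX__
step 2: XX_X____XX__XX_X_XX_
step 3: _XX_XXX__XX__XX_X_XX
step 4: X_XX__XX__XX__XX_X__
step 5: XX_XX__XX__XX__XX_X_

XX_XX__XX__XX__XX_X_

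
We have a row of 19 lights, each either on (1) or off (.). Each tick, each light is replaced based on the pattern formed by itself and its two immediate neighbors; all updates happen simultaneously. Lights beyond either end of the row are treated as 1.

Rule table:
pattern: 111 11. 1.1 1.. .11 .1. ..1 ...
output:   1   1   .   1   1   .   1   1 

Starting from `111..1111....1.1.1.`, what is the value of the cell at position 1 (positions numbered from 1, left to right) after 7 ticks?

1

tick 1: 1111111111111......
tick 2: 1111111111111111111
tick 3: 1111111111111111111  (fixed point — unchanged through tick 7)
position 1 holds 1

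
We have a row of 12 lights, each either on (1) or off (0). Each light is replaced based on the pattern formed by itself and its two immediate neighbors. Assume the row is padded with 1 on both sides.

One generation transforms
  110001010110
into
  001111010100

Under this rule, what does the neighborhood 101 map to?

0

At position 6 the neighborhood is 101; the next row has 0 there.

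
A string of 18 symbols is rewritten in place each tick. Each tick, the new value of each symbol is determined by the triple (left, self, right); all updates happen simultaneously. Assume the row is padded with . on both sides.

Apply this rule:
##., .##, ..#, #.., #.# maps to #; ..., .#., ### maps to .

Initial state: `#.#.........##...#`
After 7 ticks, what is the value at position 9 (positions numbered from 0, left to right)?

.#.#.......####.#.
#.#.#.....##..##.#
.#.#.#...########.
#.#.#.#.##......##
.#.#.#.####....###
#.#.#.##..##..##.#
.#.#.############.
position 9 holds #

#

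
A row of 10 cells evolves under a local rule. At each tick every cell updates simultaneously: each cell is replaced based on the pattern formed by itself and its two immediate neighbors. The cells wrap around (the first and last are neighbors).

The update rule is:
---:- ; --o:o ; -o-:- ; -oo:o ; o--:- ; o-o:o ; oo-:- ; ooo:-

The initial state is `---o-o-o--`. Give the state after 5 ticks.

tick 1: --o-o-o---
tick 2: -o-o-o----
tick 3: o-o-o-----
tick 4: -o-o-----o
tick 5: o-o-----o-

o-o-----o-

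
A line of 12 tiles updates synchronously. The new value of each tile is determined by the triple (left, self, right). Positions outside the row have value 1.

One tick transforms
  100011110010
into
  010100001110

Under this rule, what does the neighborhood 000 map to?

0

At position 2 the neighborhood is 000; the next row has 0 there.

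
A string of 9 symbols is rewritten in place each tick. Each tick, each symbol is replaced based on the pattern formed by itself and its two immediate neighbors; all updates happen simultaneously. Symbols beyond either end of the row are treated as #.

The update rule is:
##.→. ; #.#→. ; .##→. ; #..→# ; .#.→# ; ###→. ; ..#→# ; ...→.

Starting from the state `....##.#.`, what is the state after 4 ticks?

#.......#

#..#...#.
.####.##.
.........
#.......#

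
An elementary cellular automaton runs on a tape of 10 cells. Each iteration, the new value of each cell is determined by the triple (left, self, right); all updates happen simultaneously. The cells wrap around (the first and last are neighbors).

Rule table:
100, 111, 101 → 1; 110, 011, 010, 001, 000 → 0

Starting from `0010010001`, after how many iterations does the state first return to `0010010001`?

iteration 1: 1001001000
iteration 2: 0100100100
iteration 3: 0010010010
iteration 4: 0001001001
iteration 5: 1000100100
iteration 6: 0100010010
iteration 7: 0010001001
iteration 8: 1001000100
iteration 9: 0100100010
iteration 10: 0010010001

10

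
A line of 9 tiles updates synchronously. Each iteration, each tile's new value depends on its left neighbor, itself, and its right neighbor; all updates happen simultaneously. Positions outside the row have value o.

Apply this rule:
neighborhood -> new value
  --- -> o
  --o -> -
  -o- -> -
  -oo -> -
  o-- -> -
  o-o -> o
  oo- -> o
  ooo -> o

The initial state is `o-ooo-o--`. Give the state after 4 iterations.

oo-ooo---
ooo-oo-o-
oooo-oo-o
ooooo-oo-

ooooo-oo-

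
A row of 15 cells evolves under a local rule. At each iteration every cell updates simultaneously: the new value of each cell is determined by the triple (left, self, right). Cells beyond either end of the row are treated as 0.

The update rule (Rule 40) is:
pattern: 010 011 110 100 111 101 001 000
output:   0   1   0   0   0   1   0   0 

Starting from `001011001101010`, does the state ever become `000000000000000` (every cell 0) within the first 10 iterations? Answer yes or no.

yes

iteration 1: 000110001010100
iteration 2: 000100000101000
iteration 3: 000000000010000
iteration 4: 000000000000000
all cells are 0 at iteration 4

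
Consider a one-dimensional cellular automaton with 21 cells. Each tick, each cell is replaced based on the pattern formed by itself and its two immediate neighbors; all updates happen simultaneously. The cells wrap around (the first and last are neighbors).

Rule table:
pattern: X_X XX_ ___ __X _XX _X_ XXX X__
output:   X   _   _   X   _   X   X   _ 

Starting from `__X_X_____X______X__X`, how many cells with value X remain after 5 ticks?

10

_XXXX____XX_____XX_XX
X_XX____X______X__X__
XX_____XX_____XX_XX_X
X_____X______X__X__X_
X____XX_____XX_XX_XXX
count of X: 10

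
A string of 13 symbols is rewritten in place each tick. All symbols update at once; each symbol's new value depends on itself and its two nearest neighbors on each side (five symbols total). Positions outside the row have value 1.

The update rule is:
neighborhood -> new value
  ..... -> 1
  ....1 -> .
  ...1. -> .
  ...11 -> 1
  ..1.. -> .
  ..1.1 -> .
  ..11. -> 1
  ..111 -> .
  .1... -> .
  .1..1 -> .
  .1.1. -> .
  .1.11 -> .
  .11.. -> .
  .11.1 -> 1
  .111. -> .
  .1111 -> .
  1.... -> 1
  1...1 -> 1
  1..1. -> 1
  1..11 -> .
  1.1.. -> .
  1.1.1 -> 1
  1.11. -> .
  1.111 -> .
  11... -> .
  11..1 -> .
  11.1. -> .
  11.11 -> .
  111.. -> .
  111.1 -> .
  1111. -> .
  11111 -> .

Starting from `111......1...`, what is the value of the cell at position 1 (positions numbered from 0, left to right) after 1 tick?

.

....111....11
position 1 holds .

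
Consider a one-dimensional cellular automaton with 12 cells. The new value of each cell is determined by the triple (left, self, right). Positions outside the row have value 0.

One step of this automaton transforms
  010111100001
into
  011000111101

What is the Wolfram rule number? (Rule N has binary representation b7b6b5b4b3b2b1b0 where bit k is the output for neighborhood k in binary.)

117

position 4: 111 → 0  (bit 7 = 0)
position 6: 110 → 1  (bit 6 = 1)
position 2: 101 → 1  (bit 5 = 1)
position 7: 100 → 1  (bit 4 = 1)
position 3: 011 → 0  (bit 3 = 0)
position 1: 010 → 1  (bit 2 = 1)
position 0: 001 → 0  (bit 1 = 0)
position 8: 000 → 1  (bit 0 = 1)
bits b7..b0 = 01110101 = 117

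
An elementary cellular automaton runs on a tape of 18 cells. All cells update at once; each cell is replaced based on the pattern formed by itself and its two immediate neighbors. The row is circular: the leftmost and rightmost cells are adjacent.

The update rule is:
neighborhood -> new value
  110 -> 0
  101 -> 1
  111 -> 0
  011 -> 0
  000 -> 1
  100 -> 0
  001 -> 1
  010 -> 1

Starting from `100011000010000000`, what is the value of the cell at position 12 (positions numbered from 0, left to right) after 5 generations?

101100011110111111
010001100001000000
110110001111011111
001000110000100000
111011000111101111
position 12 holds 1

1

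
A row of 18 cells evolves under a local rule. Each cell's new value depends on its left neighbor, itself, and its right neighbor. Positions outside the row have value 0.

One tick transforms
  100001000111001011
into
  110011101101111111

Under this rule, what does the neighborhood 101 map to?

1

At position 15 the neighborhood is 101; the next row has 1 there.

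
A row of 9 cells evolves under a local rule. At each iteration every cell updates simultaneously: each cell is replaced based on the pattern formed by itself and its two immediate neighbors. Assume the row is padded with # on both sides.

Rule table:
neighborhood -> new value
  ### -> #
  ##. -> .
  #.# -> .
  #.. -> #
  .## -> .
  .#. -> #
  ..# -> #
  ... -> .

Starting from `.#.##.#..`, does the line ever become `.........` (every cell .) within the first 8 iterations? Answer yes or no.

.#....###
.##..#.##
...###..#
#.#.#.##.
..#.#....
###.##..#
##....##.
#.#..#...
iteration 8 is #.#..#..., still not uniform .

no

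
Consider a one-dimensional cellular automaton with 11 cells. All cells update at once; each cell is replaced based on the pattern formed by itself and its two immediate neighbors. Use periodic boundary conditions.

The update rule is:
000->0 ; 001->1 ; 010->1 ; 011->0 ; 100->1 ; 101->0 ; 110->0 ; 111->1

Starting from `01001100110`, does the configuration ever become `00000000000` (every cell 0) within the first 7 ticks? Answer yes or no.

no

tick 1: 11110011001
tick 2: 11101100110
tick 3: 01000011000
tick 4: 11100100100
tick 5: 01011111111
tick 6: 01001111110
tick 7: 11110111101
tick 7 is 11110111101, still not uniform 0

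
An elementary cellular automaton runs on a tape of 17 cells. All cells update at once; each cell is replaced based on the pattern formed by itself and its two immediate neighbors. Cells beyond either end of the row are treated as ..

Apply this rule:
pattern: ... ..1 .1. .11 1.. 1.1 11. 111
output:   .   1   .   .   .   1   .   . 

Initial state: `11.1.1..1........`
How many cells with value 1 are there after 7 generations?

1

..1.1..1.........
.1.1..1..........
1.1..1...........
.1..1............
1..1.............
..1..............
.1...............
count of 1: 1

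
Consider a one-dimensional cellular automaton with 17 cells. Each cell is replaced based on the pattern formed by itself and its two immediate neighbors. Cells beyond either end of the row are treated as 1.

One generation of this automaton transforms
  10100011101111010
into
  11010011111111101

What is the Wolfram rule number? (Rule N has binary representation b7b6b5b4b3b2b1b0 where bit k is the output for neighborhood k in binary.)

position 7: 111 → 1  (bit 7 = 1)
position 0: 110 → 1  (bit 6 = 1)
position 1: 101 → 1  (bit 5 = 1)
position 3: 100 → 1  (bit 4 = 1)
position 6: 011 → 1  (bit 3 = 1)
position 2: 010 → 0  (bit 2 = 0)
position 5: 001 → 0  (bit 1 = 0)
position 4: 000 → 0  (bit 0 = 0)
bits b7..b0 = 11111000 = 248

248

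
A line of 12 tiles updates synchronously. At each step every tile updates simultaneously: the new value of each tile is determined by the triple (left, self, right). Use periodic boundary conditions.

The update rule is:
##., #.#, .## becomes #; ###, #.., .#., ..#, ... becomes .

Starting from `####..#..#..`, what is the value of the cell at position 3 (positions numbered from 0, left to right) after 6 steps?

step 1: #..#........
step 2: ............
step 3: ............  (fixed point — unchanged through step 6)
position 3 holds .

.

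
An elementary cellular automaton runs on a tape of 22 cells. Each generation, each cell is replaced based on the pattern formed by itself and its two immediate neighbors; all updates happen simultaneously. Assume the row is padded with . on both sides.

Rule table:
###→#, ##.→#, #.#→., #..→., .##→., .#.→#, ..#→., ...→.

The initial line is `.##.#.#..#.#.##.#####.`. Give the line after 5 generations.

..#.#.#..#.#..#..####.
..#.#.#..#.#..#...###.
..#.#.#..#.#..#....##.
..#.#.#..#.#..#.....#.
..#.#.#..#.#..#.....#.

..#.#.#..#.#..#.....#.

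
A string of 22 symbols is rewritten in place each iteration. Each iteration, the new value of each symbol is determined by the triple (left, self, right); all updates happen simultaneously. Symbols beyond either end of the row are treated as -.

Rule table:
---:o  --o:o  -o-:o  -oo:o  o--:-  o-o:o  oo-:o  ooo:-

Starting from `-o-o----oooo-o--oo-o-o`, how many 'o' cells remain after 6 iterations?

16

iteration 1: oooo-oooo--ooo-ooooooo
iteration 2: o--ooo--o-oo-ooo-----o
iteration 3: o-oo-o-ooooooo-o-ooooo
iteration 4: oooooooo-----ooooo---o
iteration 5: o------o-ooooo---o-ooo
iteration 6: o-oooooooo---o-ooooo-o
count of o: 16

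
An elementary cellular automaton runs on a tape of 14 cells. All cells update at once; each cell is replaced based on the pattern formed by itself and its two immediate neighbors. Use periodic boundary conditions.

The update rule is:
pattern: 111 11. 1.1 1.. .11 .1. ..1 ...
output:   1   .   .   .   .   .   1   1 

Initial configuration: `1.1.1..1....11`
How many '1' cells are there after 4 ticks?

......1..111.1
.11111..1.1...
1.111..1....11
...1..1..111.1
count of 1: 6

6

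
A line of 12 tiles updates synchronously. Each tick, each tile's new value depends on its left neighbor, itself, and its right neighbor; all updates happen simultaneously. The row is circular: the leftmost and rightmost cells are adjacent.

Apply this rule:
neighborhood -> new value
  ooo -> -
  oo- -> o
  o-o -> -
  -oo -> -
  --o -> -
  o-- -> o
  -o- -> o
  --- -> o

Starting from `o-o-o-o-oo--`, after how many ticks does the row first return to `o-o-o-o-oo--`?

12

o-o-o-o--oo-
o-o-o-oo--o-
o-o-o--oo-o-
o-o-oo--o-o-
o-o--oo-o-o-
o-oo--o-o-o-
o--oo-o-o-o-
oo--o-o-o-o-
-oo-o-o-o-o-
--o-o-o-o-oo
o-o-o-o-o--o
o-o-o-o-oo--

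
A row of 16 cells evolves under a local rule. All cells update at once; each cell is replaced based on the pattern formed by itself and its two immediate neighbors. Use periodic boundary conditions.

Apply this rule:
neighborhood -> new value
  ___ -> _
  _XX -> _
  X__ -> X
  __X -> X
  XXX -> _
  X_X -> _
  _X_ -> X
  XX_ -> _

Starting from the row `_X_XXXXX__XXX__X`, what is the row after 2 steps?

step 1: _X______XX___XXX
step 2: _XX____X__X_X___

_XX____X__X_X___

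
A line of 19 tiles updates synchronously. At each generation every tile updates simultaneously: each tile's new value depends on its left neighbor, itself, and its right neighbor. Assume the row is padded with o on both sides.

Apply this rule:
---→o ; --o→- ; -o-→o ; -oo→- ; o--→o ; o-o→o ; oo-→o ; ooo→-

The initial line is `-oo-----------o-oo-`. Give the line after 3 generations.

-oooooooooo--oo-oo-

o-ooooooooooo-oo-oo
oo----------oo-oo--
-oooooooooo--oo-oo-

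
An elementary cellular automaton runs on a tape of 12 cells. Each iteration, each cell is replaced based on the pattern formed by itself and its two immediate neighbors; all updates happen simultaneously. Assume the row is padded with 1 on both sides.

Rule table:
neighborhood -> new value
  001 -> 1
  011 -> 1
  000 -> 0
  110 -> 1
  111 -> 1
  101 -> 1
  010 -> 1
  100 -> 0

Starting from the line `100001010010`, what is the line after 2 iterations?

iteration 1: 100011110111
iteration 2: 100111111111

100111111111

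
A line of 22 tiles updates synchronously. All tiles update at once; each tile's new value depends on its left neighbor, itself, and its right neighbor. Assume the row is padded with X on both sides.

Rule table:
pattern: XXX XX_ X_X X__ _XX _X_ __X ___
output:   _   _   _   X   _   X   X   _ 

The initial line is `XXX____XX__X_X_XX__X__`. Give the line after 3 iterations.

___X__X__XXX_X___XXXXX
X_XXXXXXX____XX_X_____
_________X__X___XX___X

_________X__X___XX___X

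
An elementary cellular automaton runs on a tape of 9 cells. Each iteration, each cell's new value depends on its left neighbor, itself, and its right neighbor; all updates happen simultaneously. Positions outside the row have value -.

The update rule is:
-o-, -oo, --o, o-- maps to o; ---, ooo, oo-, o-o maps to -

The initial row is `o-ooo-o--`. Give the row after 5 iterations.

o-o------

o-o---oo-
o-oo-oo-o
o-o--o--o
o-ooooooo
o-o------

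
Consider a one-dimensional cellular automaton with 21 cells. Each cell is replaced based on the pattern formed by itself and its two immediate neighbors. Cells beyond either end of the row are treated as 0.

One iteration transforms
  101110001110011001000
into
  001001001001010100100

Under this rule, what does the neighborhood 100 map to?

1

At position 5 the neighborhood is 100; the next row has 1 there.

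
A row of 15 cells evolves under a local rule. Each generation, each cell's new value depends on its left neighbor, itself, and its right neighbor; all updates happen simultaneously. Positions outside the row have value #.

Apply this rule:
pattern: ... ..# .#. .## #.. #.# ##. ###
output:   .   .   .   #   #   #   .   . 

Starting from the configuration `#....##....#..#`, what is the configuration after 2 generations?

.#...#.#....#.#
#.#...#.#....##

#.#...#.#....##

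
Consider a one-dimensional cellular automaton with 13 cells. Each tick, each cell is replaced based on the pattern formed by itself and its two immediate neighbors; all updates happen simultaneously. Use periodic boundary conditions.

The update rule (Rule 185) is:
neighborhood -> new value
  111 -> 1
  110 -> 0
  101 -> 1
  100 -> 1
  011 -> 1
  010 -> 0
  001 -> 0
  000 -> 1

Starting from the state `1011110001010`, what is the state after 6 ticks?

tick 1: 0111101100101
tick 2: 1111011010010
tick 3: 1110110101001
tick 4: 1101101010101
tick 5: 1011010101011
tick 6: 0110101010111

0110101010111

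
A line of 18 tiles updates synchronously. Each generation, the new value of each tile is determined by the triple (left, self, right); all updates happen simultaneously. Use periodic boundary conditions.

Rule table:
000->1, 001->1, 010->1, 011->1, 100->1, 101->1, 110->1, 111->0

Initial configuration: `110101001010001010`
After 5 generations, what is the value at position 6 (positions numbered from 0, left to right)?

1

generation 1: 111111111111111111
generation 2: 000000000000000000
generation 3: 111111111111111111  (repeats generation 1; period 2)
generation 5: 111111111111111111
position 6 holds 1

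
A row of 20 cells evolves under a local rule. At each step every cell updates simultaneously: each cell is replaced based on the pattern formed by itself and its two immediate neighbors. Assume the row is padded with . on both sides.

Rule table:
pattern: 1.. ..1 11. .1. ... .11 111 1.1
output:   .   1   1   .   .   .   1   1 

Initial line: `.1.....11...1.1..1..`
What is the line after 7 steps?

step 1: 1.....1.1..1.1..1...
step 2: .....1.1..1.1..1....
step 3: ....1.1..1.1..1.....
step 4: ...1.1..1.1..1......
step 5: ..1.1..1.1..1.......
step 6: .1.1..1.1..1........
step 7: 1.1..1.1..1.........

1.1..1.1..1.........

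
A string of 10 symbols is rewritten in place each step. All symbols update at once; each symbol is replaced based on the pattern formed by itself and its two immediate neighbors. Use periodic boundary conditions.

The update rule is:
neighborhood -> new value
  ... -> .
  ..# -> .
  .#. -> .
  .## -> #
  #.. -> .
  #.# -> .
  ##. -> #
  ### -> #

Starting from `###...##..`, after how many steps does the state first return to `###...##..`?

###...##..

1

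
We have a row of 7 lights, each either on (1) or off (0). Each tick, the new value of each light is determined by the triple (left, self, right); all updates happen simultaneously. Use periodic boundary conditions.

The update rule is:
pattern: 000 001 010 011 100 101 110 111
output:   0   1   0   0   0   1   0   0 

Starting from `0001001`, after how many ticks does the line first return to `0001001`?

tick 1: 0010010
tick 2: 0100100
tick 3: 1001000
tick 4: 0010001
tick 5: 0100010
tick 6: 1000100
tick 7: 0001001

7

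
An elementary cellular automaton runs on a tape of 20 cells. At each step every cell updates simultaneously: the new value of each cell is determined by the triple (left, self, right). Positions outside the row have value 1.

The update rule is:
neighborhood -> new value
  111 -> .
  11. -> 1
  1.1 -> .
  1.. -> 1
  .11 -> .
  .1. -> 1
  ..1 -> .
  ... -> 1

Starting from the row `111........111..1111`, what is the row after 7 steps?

1111...11.....1.1.1.

..11111111...11.....
1........111..11111.
11111111...11.....1.
.......111..11111.1.
111111...11.....1.1.
.....111..11111.1.1.
1111...11.....1.1.1.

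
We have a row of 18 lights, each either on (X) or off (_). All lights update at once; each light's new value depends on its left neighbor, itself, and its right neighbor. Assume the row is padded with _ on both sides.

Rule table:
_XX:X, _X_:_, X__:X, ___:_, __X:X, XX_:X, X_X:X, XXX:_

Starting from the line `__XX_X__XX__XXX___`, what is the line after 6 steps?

step 1: _XXXX_XXXXXXX_XX__
step 2: XX__XXX_____XXXXX_
step 3: XXXXX_XX___XX___XX
step 4: X___XXXXX_XXXX_XXX
step 5: _X_XX___XXX__XXX_X
step 6: X_XXXX_XX_XXXX_XX_

X_XXXX_XX_XXXX_XX_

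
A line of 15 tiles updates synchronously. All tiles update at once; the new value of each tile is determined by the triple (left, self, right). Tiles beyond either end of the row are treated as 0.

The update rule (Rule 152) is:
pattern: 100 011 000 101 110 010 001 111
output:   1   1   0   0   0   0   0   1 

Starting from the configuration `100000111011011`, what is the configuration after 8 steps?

000000001000001

step 1: 010000110010010
step 2: 001000101001001
step 3: 000100000100100
step 4: 000010000010010
step 5: 000001000001001
step 6: 000000100000100
step 7: 000000010000010
step 8: 000000001000001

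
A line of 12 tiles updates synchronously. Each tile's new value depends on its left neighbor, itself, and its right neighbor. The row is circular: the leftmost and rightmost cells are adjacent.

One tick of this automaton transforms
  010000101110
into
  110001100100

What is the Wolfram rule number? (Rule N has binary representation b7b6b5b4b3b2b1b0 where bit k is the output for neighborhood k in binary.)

position 9: 111 → 1  (bit 7 = 1)
position 10: 110 → 0  (bit 6 = 0)
position 7: 101 → 0  (bit 5 = 0)
position 2: 100 → 0  (bit 4 = 0)
position 8: 011 → 0  (bit 3 = 0)
position 1: 010 → 1  (bit 2 = 1)
position 0: 001 → 1  (bit 1 = 1)
position 3: 000 → 0  (bit 0 = 0)
bits b7..b0 = 10000110 = 134

134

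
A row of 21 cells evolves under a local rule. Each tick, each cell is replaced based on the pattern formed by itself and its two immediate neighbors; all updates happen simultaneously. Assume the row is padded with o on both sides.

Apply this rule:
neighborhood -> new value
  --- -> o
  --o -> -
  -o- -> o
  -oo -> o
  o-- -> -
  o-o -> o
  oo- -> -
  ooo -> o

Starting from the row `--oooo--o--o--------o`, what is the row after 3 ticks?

--o---ooo--oooooo-ooo

--ooo---o--o-oooooo-o
--oo--o-o--ooooooo-oo
--o---ooo--oooooo-ooo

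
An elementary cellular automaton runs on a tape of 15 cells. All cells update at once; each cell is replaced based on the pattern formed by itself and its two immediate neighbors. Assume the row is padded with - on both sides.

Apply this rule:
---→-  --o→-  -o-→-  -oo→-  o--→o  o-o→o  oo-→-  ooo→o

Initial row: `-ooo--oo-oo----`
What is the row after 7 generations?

--------o-o---o

generation 1: --o-o---o--o---
generation 2: ---o-o---o--o--
generation 3: ----o-o---o--o-
generation 4: -----o-o---o--o
generation 5: ------o-o---o--
generation 6: -------o-o---o-
generation 7: --------o-o---o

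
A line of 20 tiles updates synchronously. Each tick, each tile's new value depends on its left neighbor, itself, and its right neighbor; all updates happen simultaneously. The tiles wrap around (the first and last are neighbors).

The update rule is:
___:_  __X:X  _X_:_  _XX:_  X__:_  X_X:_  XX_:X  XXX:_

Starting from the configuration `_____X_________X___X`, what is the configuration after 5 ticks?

X_________X___X_____

____X_________X___X_
___X_________X___X__
__X_________X___X___
_X_________X___X____
X_________X___X_____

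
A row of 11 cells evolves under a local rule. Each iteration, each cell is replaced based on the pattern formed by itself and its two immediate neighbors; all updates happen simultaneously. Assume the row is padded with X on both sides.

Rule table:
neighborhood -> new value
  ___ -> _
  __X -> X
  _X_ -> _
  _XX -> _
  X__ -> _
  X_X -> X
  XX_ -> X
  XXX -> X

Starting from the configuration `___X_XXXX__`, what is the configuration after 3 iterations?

__X_X_XXX_X
_X_X_X_XXX_
X_X_X_X_XXX

X_X_X_X_XXX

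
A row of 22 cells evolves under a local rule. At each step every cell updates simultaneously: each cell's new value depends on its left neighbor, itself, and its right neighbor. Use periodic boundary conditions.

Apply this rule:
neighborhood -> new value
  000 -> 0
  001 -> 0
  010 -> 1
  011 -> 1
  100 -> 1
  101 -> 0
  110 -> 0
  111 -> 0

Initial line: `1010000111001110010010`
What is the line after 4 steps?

1010100110101101010010

1011000100101001011010
1010100110101101010010
1010110100101001011010
1010100110101101010010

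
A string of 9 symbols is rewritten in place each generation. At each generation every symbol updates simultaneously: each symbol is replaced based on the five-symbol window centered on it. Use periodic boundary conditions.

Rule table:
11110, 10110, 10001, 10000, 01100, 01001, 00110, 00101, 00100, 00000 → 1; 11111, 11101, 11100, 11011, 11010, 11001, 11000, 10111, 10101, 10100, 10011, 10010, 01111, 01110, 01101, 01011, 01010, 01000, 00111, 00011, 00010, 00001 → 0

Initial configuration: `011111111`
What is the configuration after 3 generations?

000100010

000000010
111110010
000100010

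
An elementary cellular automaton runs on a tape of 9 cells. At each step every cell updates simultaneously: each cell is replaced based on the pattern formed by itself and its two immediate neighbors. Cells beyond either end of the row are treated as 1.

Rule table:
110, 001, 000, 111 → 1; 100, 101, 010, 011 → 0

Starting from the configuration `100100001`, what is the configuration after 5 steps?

101000101

101001110
100010110
101100010
100101100
101000101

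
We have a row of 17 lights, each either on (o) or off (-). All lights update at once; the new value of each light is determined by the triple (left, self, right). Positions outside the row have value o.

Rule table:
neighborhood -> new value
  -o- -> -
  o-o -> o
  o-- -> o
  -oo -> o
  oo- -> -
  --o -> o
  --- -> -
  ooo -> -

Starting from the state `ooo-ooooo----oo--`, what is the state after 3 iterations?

-oo-o-oo-oo--oo-o

iteration 1: ---oo----o--oo-oo
iteration 2: o-oo-o--o-ooo-oo-
iteration 3: -oo-o-oo-oo--oo-o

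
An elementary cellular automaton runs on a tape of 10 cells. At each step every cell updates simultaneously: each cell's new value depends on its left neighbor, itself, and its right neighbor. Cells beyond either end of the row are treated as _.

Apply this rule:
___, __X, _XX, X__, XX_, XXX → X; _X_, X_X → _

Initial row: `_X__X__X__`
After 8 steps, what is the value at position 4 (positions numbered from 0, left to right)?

X_XX_XX_XX
__XX_XX_XX
XXXX_XX_XX
XXXX_XX_XX  (fixed point — unchanged through step 8)
position 4 holds _

_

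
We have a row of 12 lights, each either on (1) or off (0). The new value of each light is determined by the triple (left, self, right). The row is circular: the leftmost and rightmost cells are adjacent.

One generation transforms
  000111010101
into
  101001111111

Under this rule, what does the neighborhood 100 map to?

At position 0 the neighborhood is 100; the next row has 1 there.

1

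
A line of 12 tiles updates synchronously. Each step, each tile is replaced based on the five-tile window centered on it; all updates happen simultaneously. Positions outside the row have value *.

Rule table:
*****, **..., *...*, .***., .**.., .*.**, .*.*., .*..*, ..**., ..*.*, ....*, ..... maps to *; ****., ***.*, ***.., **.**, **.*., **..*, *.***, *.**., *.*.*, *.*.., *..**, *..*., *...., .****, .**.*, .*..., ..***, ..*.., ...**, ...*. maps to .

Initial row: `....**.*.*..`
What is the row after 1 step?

*.*.*...*.*.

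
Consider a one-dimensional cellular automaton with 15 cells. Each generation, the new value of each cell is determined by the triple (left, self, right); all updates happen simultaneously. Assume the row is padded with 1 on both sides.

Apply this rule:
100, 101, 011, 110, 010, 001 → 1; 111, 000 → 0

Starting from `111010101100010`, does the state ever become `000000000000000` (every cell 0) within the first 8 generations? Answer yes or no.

001111111110111
111000000011100
001100000110111
111110001111100
000011011000111
100111111101100
111100000111111
000110001100000
generation 8 is 000110001100000, still not uniform 0

no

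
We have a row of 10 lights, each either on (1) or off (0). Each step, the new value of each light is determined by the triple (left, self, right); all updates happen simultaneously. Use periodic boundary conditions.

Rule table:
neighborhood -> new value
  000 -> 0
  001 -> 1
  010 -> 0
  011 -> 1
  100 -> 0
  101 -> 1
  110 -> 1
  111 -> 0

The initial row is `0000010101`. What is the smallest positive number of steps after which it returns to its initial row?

10

0000101010
0001010100
0010101000
0101010000
1010100000
0101000001
1010000010
0100000101
1000001010
0000010101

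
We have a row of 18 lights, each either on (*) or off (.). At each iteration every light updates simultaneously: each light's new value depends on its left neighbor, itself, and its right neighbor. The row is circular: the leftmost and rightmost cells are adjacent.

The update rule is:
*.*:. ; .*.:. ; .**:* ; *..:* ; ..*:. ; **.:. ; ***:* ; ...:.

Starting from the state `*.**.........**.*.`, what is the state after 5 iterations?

........*........*

..*.*........*....
.....*........*...
......*........*..
.......*........*.
........*........*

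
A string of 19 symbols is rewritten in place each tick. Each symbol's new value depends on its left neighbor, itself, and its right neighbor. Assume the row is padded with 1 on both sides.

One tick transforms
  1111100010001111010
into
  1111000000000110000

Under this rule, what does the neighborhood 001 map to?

At position 7 the neighborhood is 001; the next row has 0 there.

0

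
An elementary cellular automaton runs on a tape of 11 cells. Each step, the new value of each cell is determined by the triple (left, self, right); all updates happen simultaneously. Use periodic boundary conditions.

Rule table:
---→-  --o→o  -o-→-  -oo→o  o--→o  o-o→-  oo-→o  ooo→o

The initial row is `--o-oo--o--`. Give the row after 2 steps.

step 1: -o--oooo-o-
step 2: o-oooooo--o

o-oooooo--o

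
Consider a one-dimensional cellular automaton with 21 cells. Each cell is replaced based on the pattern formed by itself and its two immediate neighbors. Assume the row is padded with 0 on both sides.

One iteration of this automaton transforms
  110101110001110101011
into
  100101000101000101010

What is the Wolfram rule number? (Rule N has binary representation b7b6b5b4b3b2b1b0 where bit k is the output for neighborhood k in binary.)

position 6: 111 → 0  (bit 7 = 0)
position 1: 110 → 0  (bit 6 = 0)
position 2: 101 → 0  (bit 5 = 0)
position 8: 100 → 0  (bit 4 = 0)
position 0: 011 → 1  (bit 3 = 1)
position 3: 010 → 1  (bit 2 = 1)
position 10: 001 → 0  (bit 1 = 0)
position 9: 000 → 1  (bit 0 = 1)
bits b7..b0 = 00001101 = 13

13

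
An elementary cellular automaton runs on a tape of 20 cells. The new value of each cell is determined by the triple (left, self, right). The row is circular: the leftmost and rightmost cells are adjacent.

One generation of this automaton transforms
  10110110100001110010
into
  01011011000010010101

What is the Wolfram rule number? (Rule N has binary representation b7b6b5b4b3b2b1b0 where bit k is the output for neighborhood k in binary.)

position 14: 111 → 0  (bit 7 = 0)
position 3: 110 → 1  (bit 6 = 1)
position 1: 101 → 1  (bit 5 = 1)
position 9: 100 → 0  (bit 4 = 0)
position 2: 011 → 0  (bit 3 = 0)
position 0: 010 → 0  (bit 2 = 0)
position 12: 001 → 1  (bit 1 = 1)
position 10: 000 → 0  (bit 0 = 0)
bits b7..b0 = 01100010 = 98

98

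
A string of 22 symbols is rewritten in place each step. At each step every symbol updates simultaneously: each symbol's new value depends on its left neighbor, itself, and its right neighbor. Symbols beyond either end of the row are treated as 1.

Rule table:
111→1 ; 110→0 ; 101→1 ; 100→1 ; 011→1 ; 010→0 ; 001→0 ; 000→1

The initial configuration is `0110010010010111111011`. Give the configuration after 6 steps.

1010101010111011111111

step 1: 1101001001001111110111
step 2: 1010100100101111101111
step 3: 0101010010011111011111
step 4: 1010101001011110111111
step 5: 0101010100111101111111
step 6: 1010101010111011111111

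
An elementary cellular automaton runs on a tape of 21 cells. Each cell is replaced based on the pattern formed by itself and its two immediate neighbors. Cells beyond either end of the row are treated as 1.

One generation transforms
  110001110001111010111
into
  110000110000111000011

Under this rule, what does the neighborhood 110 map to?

1

At position 1 the neighborhood is 110; the next row has 1 there.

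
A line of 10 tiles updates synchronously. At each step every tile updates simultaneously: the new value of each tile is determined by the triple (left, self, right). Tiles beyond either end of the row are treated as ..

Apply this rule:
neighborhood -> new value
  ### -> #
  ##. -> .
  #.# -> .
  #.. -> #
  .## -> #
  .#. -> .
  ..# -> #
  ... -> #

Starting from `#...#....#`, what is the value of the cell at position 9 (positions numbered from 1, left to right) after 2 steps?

.

step 1: .###.####.
step 2: ###..###.#
position 9 holds .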